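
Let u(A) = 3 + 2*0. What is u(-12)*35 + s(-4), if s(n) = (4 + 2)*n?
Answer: 81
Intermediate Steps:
u(A) = 3 (u(A) = 3 + 0 = 3)
s(n) = 6*n
u(-12)*35 + s(-4) = 3*35 + 6*(-4) = 105 - 24 = 81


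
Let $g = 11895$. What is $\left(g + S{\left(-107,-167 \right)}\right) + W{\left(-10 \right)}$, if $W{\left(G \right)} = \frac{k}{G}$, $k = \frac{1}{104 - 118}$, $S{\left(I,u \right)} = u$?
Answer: $\frac{1641921}{140} \approx 11728.0$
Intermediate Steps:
$k = - \frac{1}{14}$ ($k = \frac{1}{-14} = - \frac{1}{14} \approx -0.071429$)
$W{\left(G \right)} = - \frac{1}{14 G}$
$\left(g + S{\left(-107,-167 \right)}\right) + W{\left(-10 \right)} = \left(11895 - 167\right) - \frac{1}{14 \left(-10\right)} = 11728 - - \frac{1}{140} = 11728 + \frac{1}{140} = \frac{1641921}{140}$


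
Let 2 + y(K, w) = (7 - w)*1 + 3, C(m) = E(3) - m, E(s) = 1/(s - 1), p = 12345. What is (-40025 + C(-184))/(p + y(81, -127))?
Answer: -79681/24960 ≈ -3.1923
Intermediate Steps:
E(s) = 1/(-1 + s)
C(m) = ½ - m (C(m) = 1/(-1 + 3) - m = 1/2 - m = ½ - m)
y(K, w) = 8 - w (y(K, w) = -2 + ((7 - w)*1 + 3) = -2 + ((7 - w) + 3) = -2 + (10 - w) = 8 - w)
(-40025 + C(-184))/(p + y(81, -127)) = (-40025 + (½ - 1*(-184)))/(12345 + (8 - 1*(-127))) = (-40025 + (½ + 184))/(12345 + (8 + 127)) = (-40025 + 369/2)/(12345 + 135) = -79681/2/12480 = -79681/2*1/12480 = -79681/24960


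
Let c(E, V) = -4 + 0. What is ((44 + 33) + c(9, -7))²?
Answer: 5329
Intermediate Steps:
c(E, V) = -4
((44 + 33) + c(9, -7))² = ((44 + 33) - 4)² = (77 - 4)² = 73² = 5329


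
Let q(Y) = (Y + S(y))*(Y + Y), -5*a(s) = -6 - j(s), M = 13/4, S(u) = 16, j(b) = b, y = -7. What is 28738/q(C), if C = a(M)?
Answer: 5747600/13209 ≈ 435.13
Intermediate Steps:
M = 13/4 (M = 13*(¼) = 13/4 ≈ 3.2500)
a(s) = 6/5 + s/5 (a(s) = -(-6 - s)/5 = 6/5 + s/5)
C = 37/20 (C = 6/5 + (⅕)*(13/4) = 6/5 + 13/20 = 37/20 ≈ 1.8500)
q(Y) = 2*Y*(16 + Y) (q(Y) = (Y + 16)*(Y + Y) = (16 + Y)*(2*Y) = 2*Y*(16 + Y))
28738/q(C) = 28738/((2*(37/20)*(16 + 37/20))) = 28738/((2*(37/20)*(357/20))) = 28738/(13209/200) = 28738*(200/13209) = 5747600/13209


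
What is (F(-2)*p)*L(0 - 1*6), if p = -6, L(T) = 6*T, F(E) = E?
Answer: -432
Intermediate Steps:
(F(-2)*p)*L(0 - 1*6) = (-2*(-6))*(6*(0 - 1*6)) = 12*(6*(0 - 6)) = 12*(6*(-6)) = 12*(-36) = -432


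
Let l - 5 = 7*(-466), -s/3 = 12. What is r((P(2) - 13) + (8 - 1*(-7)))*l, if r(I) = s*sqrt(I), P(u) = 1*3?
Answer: 117252*sqrt(5) ≈ 2.6218e+5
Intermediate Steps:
s = -36 (s = -3*12 = -36)
P(u) = 3
l = -3257 (l = 5 + 7*(-466) = 5 - 3262 = -3257)
r(I) = -36*sqrt(I)
r((P(2) - 13) + (8 - 1*(-7)))*l = -36*sqrt((3 - 13) + (8 - 1*(-7)))*(-3257) = -36*sqrt(-10 + (8 + 7))*(-3257) = -36*sqrt(-10 + 15)*(-3257) = -36*sqrt(5)*(-3257) = 117252*sqrt(5)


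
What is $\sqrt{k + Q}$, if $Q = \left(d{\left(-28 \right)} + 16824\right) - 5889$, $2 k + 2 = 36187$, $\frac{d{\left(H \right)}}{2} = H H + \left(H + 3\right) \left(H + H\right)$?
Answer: $\frac{\sqrt{133582}}{2} \approx 182.74$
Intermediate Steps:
$d{\left(H \right)} = 2 H^{2} + 4 H \left(3 + H\right)$ ($d{\left(H \right)} = 2 \left(H H + \left(H + 3\right) \left(H + H\right)\right) = 2 \left(H^{2} + \left(3 + H\right) 2 H\right) = 2 \left(H^{2} + 2 H \left(3 + H\right)\right) = 2 H^{2} + 4 H \left(3 + H\right)$)
$k = \frac{36185}{2}$ ($k = -1 + \frac{1}{2} \cdot 36187 = -1 + \frac{36187}{2} = \frac{36185}{2} \approx 18093.0$)
$Q = 15303$ ($Q = \left(6 \left(-28\right) \left(2 - 28\right) + 16824\right) - 5889 = \left(6 \left(-28\right) \left(-26\right) + 16824\right) - 5889 = \left(4368 + 16824\right) - 5889 = 21192 - 5889 = 15303$)
$\sqrt{k + Q} = \sqrt{\frac{36185}{2} + 15303} = \sqrt{\frac{66791}{2}} = \frac{\sqrt{133582}}{2}$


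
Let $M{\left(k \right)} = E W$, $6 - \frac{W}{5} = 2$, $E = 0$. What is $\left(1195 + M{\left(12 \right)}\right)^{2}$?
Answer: $1428025$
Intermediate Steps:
$W = 20$ ($W = 30 - 10 = 20$)
$M{\left(k \right)} = 0$ ($M{\left(k \right)} = 0 \cdot 20 = 0$)
$\left(1195 + M{\left(12 \right)}\right)^{2} = \left(1195 + 0\right)^{2} = 1195^{2} = 1428025$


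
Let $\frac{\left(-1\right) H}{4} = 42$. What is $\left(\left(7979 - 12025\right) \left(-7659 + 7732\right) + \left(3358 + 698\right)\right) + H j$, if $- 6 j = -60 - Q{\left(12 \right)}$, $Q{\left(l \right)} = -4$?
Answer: $-292870$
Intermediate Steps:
$H = -168$ ($H = \left(-4\right) 42 = -168$)
$j = \frac{28}{3}$ ($j = - \frac{-60 - -4}{6} = - \frac{-60 + 4}{6} = \left(- \frac{1}{6}\right) \left(-56\right) = \frac{28}{3} \approx 9.3333$)
$\left(\left(7979 - 12025\right) \left(-7659 + 7732\right) + \left(3358 + 698\right)\right) + H j = \left(\left(7979 - 12025\right) \left(-7659 + 7732\right) + \left(3358 + 698\right)\right) - 1568 = \left(\left(-4046\right) 73 + 4056\right) - 1568 = \left(-295358 + 4056\right) - 1568 = -291302 - 1568 = -292870$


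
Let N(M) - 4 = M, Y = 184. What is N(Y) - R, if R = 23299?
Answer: -23111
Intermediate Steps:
N(M) = 4 + M
N(Y) - R = (4 + 184) - 1*23299 = 188 - 23299 = -23111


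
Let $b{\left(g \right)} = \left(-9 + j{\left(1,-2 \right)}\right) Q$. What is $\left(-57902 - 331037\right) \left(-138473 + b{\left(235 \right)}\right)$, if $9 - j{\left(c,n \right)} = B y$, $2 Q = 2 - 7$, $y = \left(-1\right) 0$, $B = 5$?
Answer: $53857550147$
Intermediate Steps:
$y = 0$
$Q = - \frac{5}{2}$ ($Q = \frac{2 - 7}{2} = \frac{1}{2} \left(-5\right) = - \frac{5}{2} \approx -2.5$)
$j{\left(c,n \right)} = 9$ ($j{\left(c,n \right)} = 9 - 5 \cdot 0 = 9 - 0 = 9 + 0 = 9$)
$b{\left(g \right)} = 0$ ($b{\left(g \right)} = \left(-9 + 9\right) \left(- \frac{5}{2}\right) = 0 \left(- \frac{5}{2}\right) = 0$)
$\left(-57902 - 331037\right) \left(-138473 + b{\left(235 \right)}\right) = \left(-57902 - 331037\right) \left(-138473 + 0\right) = \left(-388939\right) \left(-138473\right) = 53857550147$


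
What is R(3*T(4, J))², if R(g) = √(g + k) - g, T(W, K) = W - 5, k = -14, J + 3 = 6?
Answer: -8 + 6*I*√17 ≈ -8.0 + 24.739*I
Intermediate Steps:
J = 3 (J = -3 + 6 = 3)
T(W, K) = -5 + W
R(g) = √(-14 + g) - g (R(g) = √(g - 14) - g = √(-14 + g) - g)
R(3*T(4, J))² = (√(-14 + 3*(-5 + 4)) - 3*(-5 + 4))² = (√(-14 + 3*(-1)) - 3*(-1))² = (√(-14 - 3) - 1*(-3))² = (√(-17) + 3)² = (I*√17 + 3)² = (3 + I*√17)²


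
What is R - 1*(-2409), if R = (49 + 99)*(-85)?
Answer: -10171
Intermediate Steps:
R = -12580 (R = 148*(-85) = -12580)
R - 1*(-2409) = -12580 - 1*(-2409) = -12580 + 2409 = -10171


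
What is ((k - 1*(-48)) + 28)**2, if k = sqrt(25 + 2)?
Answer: 5803 + 456*sqrt(3) ≈ 6592.8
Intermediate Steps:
k = 3*sqrt(3) (k = sqrt(27) = 3*sqrt(3) ≈ 5.1962)
((k - 1*(-48)) + 28)**2 = ((3*sqrt(3) - 1*(-48)) + 28)**2 = ((3*sqrt(3) + 48) + 28)**2 = ((48 + 3*sqrt(3)) + 28)**2 = (76 + 3*sqrt(3))**2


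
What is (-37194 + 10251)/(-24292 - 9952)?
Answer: 3849/4892 ≈ 0.78679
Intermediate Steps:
(-37194 + 10251)/(-24292 - 9952) = -26943/(-34244) = -26943*(-1/34244) = 3849/4892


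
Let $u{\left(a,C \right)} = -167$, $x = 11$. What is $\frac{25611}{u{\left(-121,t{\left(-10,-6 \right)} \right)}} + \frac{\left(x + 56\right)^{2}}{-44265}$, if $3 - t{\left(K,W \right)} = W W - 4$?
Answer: $- \frac{1134420578}{7392255} \approx -153.46$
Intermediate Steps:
$t{\left(K,W \right)} = 7 - W^{2}$ ($t{\left(K,W \right)} = 3 - \left(W W - 4\right) = 3 - \left(W^{2} - 4\right) = 3 - \left(-4 + W^{2}\right) = 7 - W^{2}$)
$\frac{25611}{u{\left(-121,t{\left(-10,-6 \right)} \right)}} + \frac{\left(x + 56\right)^{2}}{-44265} = \frac{25611}{-167} + \frac{\left(11 + 56\right)^{2}}{-44265} = 25611 \left(- \frac{1}{167}\right) + 67^{2} \left(- \frac{1}{44265}\right) = - \frac{25611}{167} + 4489 \left(- \frac{1}{44265}\right) = - \frac{25611}{167} - \frac{4489}{44265} = - \frac{1134420578}{7392255}$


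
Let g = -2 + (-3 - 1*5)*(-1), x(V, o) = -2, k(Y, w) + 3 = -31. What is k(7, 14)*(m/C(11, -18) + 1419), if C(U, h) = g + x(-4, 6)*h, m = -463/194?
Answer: -196546333/4074 ≈ -48244.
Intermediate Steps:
k(Y, w) = -34 (k(Y, w) = -3 - 31 = -34)
m = -463/194 (m = -463*1/194 = -463/194 ≈ -2.3866)
g = 6 (g = -2 + (-3 - 5)*(-1) = -2 - 8*(-1) = -2 + 8 = 6)
C(U, h) = 6 - 2*h
k(7, 14)*(m/C(11, -18) + 1419) = -34*(-463/(194*(6 - 2*(-18))) + 1419) = -34*(-463/(194*(6 + 36)) + 1419) = -34*(-463/194/42 + 1419) = -34*(-463/194*1/42 + 1419) = -34*(-463/8148 + 1419) = -34*11561549/8148 = -196546333/4074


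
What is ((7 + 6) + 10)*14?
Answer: 322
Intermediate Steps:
((7 + 6) + 10)*14 = (13 + 10)*14 = 23*14 = 322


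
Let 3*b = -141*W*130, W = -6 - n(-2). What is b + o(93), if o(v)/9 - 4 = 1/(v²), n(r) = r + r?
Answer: 11778017/961 ≈ 12256.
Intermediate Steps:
n(r) = 2*r
W = -2 (W = -6 - 2*(-2) = -6 - 1*(-4) = -6 + 4 = -2)
b = 12220 (b = (-141*(-2)*130)/3 = (282*130)/3 = (⅓)*36660 = 12220)
o(v) = 36 + 9/v² (o(v) = 36 + 9/(v²) = 36 + 9/v²)
b + o(93) = 12220 + (36 + 9/93²) = 12220 + (36 + 9*(1/8649)) = 12220 + (36 + 1/961) = 12220 + 34597/961 = 11778017/961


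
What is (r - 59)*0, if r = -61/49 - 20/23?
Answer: 0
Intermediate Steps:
r = -2383/1127 (r = -61*1/49 - 20*1/23 = -61/49 - 20/23 = -2383/1127 ≈ -2.1145)
(r - 59)*0 = (-2383/1127 - 59)*0 = -68876/1127*0 = 0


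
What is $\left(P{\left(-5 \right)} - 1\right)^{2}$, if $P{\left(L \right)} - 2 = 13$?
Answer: $196$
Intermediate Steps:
$P{\left(L \right)} = 15$ ($P{\left(L \right)} = 2 + 13 = 15$)
$\left(P{\left(-5 \right)} - 1\right)^{2} = \left(15 - 1\right)^{2} = 14^{2} = 196$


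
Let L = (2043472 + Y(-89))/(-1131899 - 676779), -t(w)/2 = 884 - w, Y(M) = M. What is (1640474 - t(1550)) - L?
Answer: 2964682117659/1808678 ≈ 1.6391e+6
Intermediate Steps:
t(w) = -1768 + 2*w (t(w) = -2*(884 - w) = -1768 + 2*w)
L = -2043383/1808678 (L = (2043472 - 89)/(-1131899 - 676779) = 2043383/(-1808678) = 2043383*(-1/1808678) = -2043383/1808678 ≈ -1.1298)
(1640474 - t(1550)) - L = (1640474 - (-1768 + 2*1550)) - 1*(-2043383/1808678) = (1640474 - (-1768 + 3100)) + 2043383/1808678 = (1640474 - 1*1332) + 2043383/1808678 = (1640474 - 1332) + 2043383/1808678 = 1639142 + 2043383/1808678 = 2964682117659/1808678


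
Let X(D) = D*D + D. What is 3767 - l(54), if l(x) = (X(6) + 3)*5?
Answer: 3542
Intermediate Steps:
X(D) = D + D² (X(D) = D² + D = D + D²)
l(x) = 225 (l(x) = (6*(1 + 6) + 3)*5 = (6*7 + 3)*5 = (42 + 3)*5 = 45*5 = 225)
3767 - l(54) = 3767 - 1*225 = 3767 - 225 = 3542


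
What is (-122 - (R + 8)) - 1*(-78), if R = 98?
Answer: -150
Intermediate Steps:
(-122 - (R + 8)) - 1*(-78) = (-122 - (98 + 8)) - 1*(-78) = (-122 - 1*106) + 78 = (-122 - 106) + 78 = -228 + 78 = -150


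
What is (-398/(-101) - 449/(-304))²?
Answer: 27669328281/942735616 ≈ 29.350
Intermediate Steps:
(-398/(-101) - 449/(-304))² = (-398*(-1/101) - 449*(-1/304))² = (398/101 + 449/304)² = (166341/30704)² = 27669328281/942735616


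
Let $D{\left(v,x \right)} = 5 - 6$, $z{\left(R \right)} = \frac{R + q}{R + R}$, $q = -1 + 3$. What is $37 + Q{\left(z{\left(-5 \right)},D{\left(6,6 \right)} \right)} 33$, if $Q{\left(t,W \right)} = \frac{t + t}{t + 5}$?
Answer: $\frac{2159}{53} \approx 40.736$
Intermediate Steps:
$q = 2$
$z{\left(R \right)} = \frac{2 + R}{2 R}$ ($z{\left(R \right)} = \frac{R + 2}{R + R} = \frac{2 + R}{2 R}$)
$D{\left(v,x \right)} = -1$ ($D{\left(v,x \right)} = 5 - 6 = -1$)
$Q{\left(t,W \right)} = \frac{2 t}{5 + t}$
$37 + Q{\left(z{\left(-5 \right)},D{\left(6,6 \right)} \right)} 33 = 37 + \frac{2 \frac{2 - 5}{2 \left(-5\right)}}{5 + \frac{2 - 5}{2 \left(-5\right)}} 33 = 37 + \frac{2 \cdot \frac{1}{2} \left(- \frac{1}{5}\right) \left(-3\right)}{5 + \frac{1}{2} \left(- \frac{1}{5}\right) \left(-3\right)} 33 = 37 + 2 \cdot \frac{3}{10} \frac{1}{5 + \frac{3}{10}} \cdot 33 = 37 + 2 \cdot \frac{3}{10} \frac{1}{\frac{53}{10}} \cdot 33 = 37 + 2 \cdot \frac{3}{10} \cdot \frac{10}{53} \cdot 33 = 37 + \frac{6}{53} \cdot 33 = 37 + \frac{198}{53} = \frac{2159}{53}$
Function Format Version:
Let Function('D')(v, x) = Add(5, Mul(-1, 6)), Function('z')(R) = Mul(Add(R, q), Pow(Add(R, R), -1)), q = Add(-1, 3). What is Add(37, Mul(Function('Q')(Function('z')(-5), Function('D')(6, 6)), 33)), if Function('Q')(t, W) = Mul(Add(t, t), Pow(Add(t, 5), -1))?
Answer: Rational(2159, 53) ≈ 40.736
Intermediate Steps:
q = 2
Function('z')(R) = Mul(Rational(1, 2), Pow(R, -1), Add(2, R)) (Function('z')(R) = Mul(Add(R, 2), Pow(Add(R, R), -1)) = Mul(Add(2, R), Pow(Mul(2, R), -1)) = Mul(Add(2, R), Mul(Rational(1, 2), Pow(R, -1))) = Mul(Rational(1, 2), Pow(R, -1), Add(2, R)))
Function('D')(v, x) = -1 (Function('D')(v, x) = Add(5, -6) = -1)
Function('Q')(t, W) = Mul(2, t, Pow(Add(5, t), -1)) (Function('Q')(t, W) = Mul(Mul(2, t), Pow(Add(5, t), -1)) = Mul(2, t, Pow(Add(5, t), -1)))
Add(37, Mul(Function('Q')(Function('z')(-5), Function('D')(6, 6)), 33)) = Add(37, Mul(Mul(2, Mul(Rational(1, 2), Pow(-5, -1), Add(2, -5)), Pow(Add(5, Mul(Rational(1, 2), Pow(-5, -1), Add(2, -5))), -1)), 33)) = Add(37, Mul(Mul(2, Mul(Rational(1, 2), Rational(-1, 5), -3), Pow(Add(5, Mul(Rational(1, 2), Rational(-1, 5), -3)), -1)), 33)) = Add(37, Mul(Mul(2, Rational(3, 10), Pow(Add(5, Rational(3, 10)), -1)), 33)) = Add(37, Mul(Mul(2, Rational(3, 10), Pow(Rational(53, 10), -1)), 33)) = Add(37, Mul(Mul(2, Rational(3, 10), Rational(10, 53)), 33)) = Add(37, Mul(Rational(6, 53), 33)) = Add(37, Rational(198, 53)) = Rational(2159, 53)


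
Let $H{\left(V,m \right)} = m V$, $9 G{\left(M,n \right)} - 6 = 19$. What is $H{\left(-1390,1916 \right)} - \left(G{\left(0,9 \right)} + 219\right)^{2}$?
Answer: $- \frac{219706456}{81} \approx -2.7124 \cdot 10^{6}$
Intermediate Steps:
$G{\left(M,n \right)} = \frac{25}{9}$ ($G{\left(M,n \right)} = \frac{2}{3} + \frac{1}{9} \cdot 19 = \frac{2}{3} + \frac{19}{9} = \frac{25}{9}$)
$H{\left(V,m \right)} = V m$
$H{\left(-1390,1916 \right)} - \left(G{\left(0,9 \right)} + 219\right)^{2} = \left(-1390\right) 1916 - \left(\frac{25}{9} + 219\right)^{2} = -2663240 - \left(\frac{1996}{9}\right)^{2} = -2663240 - \frac{3984016}{81} = - \frac{219706456}{81}$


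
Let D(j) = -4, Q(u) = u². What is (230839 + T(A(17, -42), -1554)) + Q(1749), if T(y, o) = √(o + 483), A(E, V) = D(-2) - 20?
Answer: 3289840 + 3*I*√119 ≈ 3.2898e+6 + 32.726*I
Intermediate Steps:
A(E, V) = -24 (A(E, V) = -4 - 20 = -24)
T(y, o) = √(483 + o)
(230839 + T(A(17, -42), -1554)) + Q(1749) = (230839 + √(483 - 1554)) + 1749² = (230839 + √(-1071)) + 3059001 = (230839 + 3*I*√119) + 3059001 = 3289840 + 3*I*√119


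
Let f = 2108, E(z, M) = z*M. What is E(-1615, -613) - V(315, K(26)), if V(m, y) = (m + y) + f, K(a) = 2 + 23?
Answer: 987547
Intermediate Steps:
K(a) = 25
E(z, M) = M*z
V(m, y) = 2108 + m + y (V(m, y) = (m + y) + 2108 = 2108 + m + y)
E(-1615, -613) - V(315, K(26)) = -613*(-1615) - (2108 + 315 + 25) = 989995 - 1*2448 = 989995 - 2448 = 987547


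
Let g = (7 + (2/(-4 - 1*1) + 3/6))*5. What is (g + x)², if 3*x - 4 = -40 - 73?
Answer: 25/36 ≈ 0.69444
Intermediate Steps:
x = -109/3 (x = 4/3 + (-40 - 73)/3 = 4/3 + (⅓)*(-113) = 4/3 - 113/3 = -109/3 ≈ -36.333)
g = 71/2 (g = (7 + (2/(-4 - 1) + 3*(⅙)))*5 = (7 + (2/(-5) + ½))*5 = (7 + (2*(-⅕) + ½))*5 = (7 + (-⅖ + ½))*5 = (7 + ⅒)*5 = (71/10)*5 = 71/2 ≈ 35.500)
(g + x)² = (71/2 - 109/3)² = (-⅚)² = 25/36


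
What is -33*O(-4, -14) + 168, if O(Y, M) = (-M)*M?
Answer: 6636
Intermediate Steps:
O(Y, M) = -M**2
-33*O(-4, -14) + 168 = -(-33)*(-14)**2 + 168 = -(-33)*196 + 168 = -33*(-196) + 168 = 6468 + 168 = 6636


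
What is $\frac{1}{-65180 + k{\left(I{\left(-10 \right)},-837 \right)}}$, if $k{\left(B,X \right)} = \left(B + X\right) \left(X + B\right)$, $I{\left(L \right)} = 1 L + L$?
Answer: $\frac{1}{669269} \approx 1.4942 \cdot 10^{-6}$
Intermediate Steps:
$I{\left(L \right)} = 2 L$ ($I{\left(L \right)} = L + L = 2 L$)
$k{\left(B,X \right)} = \left(B + X\right)^{2}$ ($k{\left(B,X \right)} = \left(B + X\right) \left(B + X\right) = \left(B + X\right)^{2}$)
$\frac{1}{-65180 + k{\left(I{\left(-10 \right)},-837 \right)}} = \frac{1}{-65180 + \left(2 \left(-10\right) - 837\right)^{2}} = \frac{1}{-65180 + \left(-20 - 837\right)^{2}} = \frac{1}{-65180 + \left(-857\right)^{2}} = \frac{1}{-65180 + 734449} = \frac{1}{669269}$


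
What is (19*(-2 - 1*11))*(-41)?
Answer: 10127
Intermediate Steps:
(19*(-2 - 1*11))*(-41) = (19*(-2 - 11))*(-41) = (19*(-13))*(-41) = -247*(-41) = 10127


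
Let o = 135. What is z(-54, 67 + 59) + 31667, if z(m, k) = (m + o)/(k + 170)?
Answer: 9373513/296 ≈ 31667.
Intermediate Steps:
z(m, k) = (135 + m)/(170 + k) (z(m, k) = (m + 135)/(k + 170) = (135 + m)/(170 + k))
z(-54, 67 + 59) + 31667 = (135 - 54)/(170 + (67 + 59)) + 31667 = 81/(170 + 126) + 31667 = 81/296 + 31667 = 9373513/296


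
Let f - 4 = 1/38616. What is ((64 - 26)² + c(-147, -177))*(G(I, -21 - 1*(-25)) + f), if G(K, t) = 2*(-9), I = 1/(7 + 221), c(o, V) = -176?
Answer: -171377491/9654 ≈ -17752.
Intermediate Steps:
f = 154465/38616 (f = 4 + 1/38616 = 154465/38616 ≈ 4.0000)
I = 1/228 ≈ 0.0043860
G(K, t) = -18
((64 - 26)² + c(-147, -177))*(G(I, -21 - 1*(-25)) + f) = ((64 - 26)² - 176)*(-18 + 154465/38616) = (38² - 176)*(-540623/38616) = (1444 - 176)*(-540623/38616) = 1268*(-540623/38616) = -171377491/9654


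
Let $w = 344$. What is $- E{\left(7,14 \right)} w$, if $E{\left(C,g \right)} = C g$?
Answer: $-33712$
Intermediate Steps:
$- E{\left(7,14 \right)} w = - 7 \cdot 14 \cdot 344 = - 98 \cdot 344 = \left(-1\right) 33712 = -33712$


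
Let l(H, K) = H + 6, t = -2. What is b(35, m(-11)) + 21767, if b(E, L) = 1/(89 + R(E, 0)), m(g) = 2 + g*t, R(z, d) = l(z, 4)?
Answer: 2829711/130 ≈ 21767.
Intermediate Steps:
l(H, K) = 6 + H
R(z, d) = 6 + z
m(g) = 2 - 2*g (m(g) = 2 + g*(-2) = 2 - 2*g)
b(E, L) = 1/(95 + E) (b(E, L) = 1/(89 + (6 + E)) = 1/(95 + E))
b(35, m(-11)) + 21767 = 1/(95 + 35) + 21767 = 1/130 + 21767 = 2829711/130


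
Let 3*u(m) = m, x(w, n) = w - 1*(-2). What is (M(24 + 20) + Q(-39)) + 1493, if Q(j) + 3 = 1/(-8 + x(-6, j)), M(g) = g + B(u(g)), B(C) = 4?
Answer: 18455/12 ≈ 1537.9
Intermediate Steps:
x(w, n) = 2 + w (x(w, n) = w + 2 = 2 + w)
u(m) = m/3
M(g) = 4 + g (M(g) = g + 4 = 4 + g)
Q(j) = -37/12 (Q(j) = -3 + 1/(-8 + (2 - 6)) = -3 + 1/(-8 - 4) = -3 + 1/(-12) = -3 - 1/12 = -37/12)
(M(24 + 20) + Q(-39)) + 1493 = ((4 + (24 + 20)) - 37/12) + 1493 = ((4 + 44) - 37/12) + 1493 = (48 - 37/12) + 1493 = 539/12 + 1493 = 18455/12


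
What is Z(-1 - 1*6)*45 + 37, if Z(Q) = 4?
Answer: 217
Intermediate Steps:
Z(-1 - 1*6)*45 + 37 = 4*45 + 37 = 180 + 37 = 217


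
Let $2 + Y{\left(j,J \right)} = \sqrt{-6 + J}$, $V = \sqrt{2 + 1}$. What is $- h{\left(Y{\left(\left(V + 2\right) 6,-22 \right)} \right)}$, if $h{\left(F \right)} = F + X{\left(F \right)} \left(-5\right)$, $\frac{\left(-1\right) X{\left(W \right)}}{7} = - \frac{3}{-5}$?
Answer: $-19 - 2 i \sqrt{7} \approx -19.0 - 5.2915 i$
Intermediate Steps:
$X{\left(W \right)} = - \frac{21}{5}$ ($X{\left(W \right)} = - 7 \left(- \frac{3}{-5}\right) = - 7 \left(\left(-3\right) \left(- \frac{1}{5}\right)\right) = \left(-7\right) \frac{3}{5} = - \frac{21}{5}$)
$V = \sqrt{3} \approx 1.732$
$Y{\left(j,J \right)} = -2 + \sqrt{-6 + J}$
$h{\left(F \right)} = 21 + F$ ($h{\left(F \right)} = F - -21 = F + 21 = 21 + F$)
$- h{\left(Y{\left(\left(V + 2\right) 6,-22 \right)} \right)} = - (21 - \left(2 - \sqrt{-6 - 22}\right)) = - (21 - \left(2 - \sqrt{-28}\right)) = - (21 - \left(2 - 2 i \sqrt{7}\right)) = - (19 + 2 i \sqrt{7}) = -19 - 2 i \sqrt{7}$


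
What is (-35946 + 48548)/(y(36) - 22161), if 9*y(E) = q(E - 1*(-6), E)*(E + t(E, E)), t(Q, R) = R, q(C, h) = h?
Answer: -12602/21873 ≈ -0.57614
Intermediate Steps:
y(E) = 2*E²/9 (y(E) = (E*(E + E))/9 = (E*(2*E))/9 = (2*E²)/9 = 2*E²/9)
(-35946 + 48548)/(y(36) - 22161) = (-35946 + 48548)/((2/9)*36² - 22161) = 12602/((2/9)*1296 - 22161) = 12602/(288 - 22161) = 12602/(-21873) = 12602*(-1/21873) = -12602/21873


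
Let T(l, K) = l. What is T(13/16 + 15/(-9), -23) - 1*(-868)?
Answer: 41623/48 ≈ 867.15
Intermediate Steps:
T(13/16 + 15/(-9), -23) - 1*(-868) = (13/16 + 15/(-9)) - 1*(-868) = (13*(1/16) + 15*(-1/9)) + 868 = (13/16 - 5/3) + 868 = -41/48 + 868 = 41623/48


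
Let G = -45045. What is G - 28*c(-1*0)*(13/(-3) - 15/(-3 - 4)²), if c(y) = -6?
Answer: -320771/7 ≈ -45824.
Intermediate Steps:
G - 28*c(-1*0)*(13/(-3) - 15/(-3 - 4)²) = -45045 - 28*(-6)*(13/(-3) - 15/(-3 - 4)²) = -45045 - (-168)*(13*(-⅓) - 15/((-7)²)) = -45045 - (-168)*(-13/3 - 15/49) = -45045 - (-168)*(-682)/147 = -45045 - 1*5456/7 = -45045 - 5456/7 = -320771/7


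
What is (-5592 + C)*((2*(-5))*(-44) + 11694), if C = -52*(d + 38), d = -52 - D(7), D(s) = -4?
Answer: -61543648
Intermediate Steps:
d = -48 (d = -52 - 1*(-4) = -52 + 4 = -48)
C = 520 (C = -52*(-48 + 38) = -52*(-10) = 520)
(-5592 + C)*((2*(-5))*(-44) + 11694) = (-5592 + 520)*((2*(-5))*(-44) + 11694) = -5072*(-10*(-44) + 11694) = -5072*(440 + 11694) = -5072*12134 = -61543648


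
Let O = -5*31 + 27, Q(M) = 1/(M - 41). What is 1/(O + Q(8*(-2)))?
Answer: -57/7297 ≈ -0.0078114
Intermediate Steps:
Q(M) = 1/(-41 + M)
O = -128 (O = -155 + 27 = -128)
1/(O + Q(8*(-2))) = 1/(-128 + 1/(-41 + 8*(-2))) = 1/(-128 + 1/(-41 - 16)) = 1/(-128 + 1/(-57)) = 1/(-128 - 1/57) = 1/(-7297/57) = -57/7297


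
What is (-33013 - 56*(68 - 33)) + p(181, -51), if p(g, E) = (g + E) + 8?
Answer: -34835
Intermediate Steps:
p(g, E) = 8 + E + g (p(g, E) = (E + g) + 8 = 8 + E + g)
(-33013 - 56*(68 - 33)) + p(181, -51) = (-33013 - 56*(68 - 33)) + (8 - 51 + 181) = (-33013 - 56*35) + 138 = (-33013 - 1960) + 138 = -34973 + 138 = -34835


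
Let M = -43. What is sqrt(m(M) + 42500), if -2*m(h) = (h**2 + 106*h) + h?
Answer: 2*sqrt(10969) ≈ 209.47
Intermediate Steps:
m(h) = -107*h/2 - h**2/2 (m(h) = -((h**2 + 106*h) + h)/2 = -(h**2 + 107*h)/2 = -107*h/2 - h**2/2)
sqrt(m(M) + 42500) = sqrt(-1/2*(-43)*(107 - 43) + 42500) = sqrt(-1/2*(-43)*64 + 42500) = sqrt(1376 + 42500) = sqrt(43876) = 2*sqrt(10969)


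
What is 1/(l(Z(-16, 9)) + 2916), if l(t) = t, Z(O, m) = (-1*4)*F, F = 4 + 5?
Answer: 1/2880 ≈ 0.00034722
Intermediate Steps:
F = 9
Z(O, m) = -36 (Z(O, m) = -1*4*9 = -4*9 = -36)
1/(l(Z(-16, 9)) + 2916) = 1/(-36 + 2916) = 1/2880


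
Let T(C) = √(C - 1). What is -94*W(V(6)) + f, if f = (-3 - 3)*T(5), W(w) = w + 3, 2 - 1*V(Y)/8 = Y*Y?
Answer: 25274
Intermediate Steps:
V(Y) = 16 - 8*Y² (V(Y) = 16 - 8*Y*Y = 16 - 8*Y²)
W(w) = 3 + w
T(C) = √(-1 + C)
f = -12 (f = (-3 - 3)*√(-1 + 5) = -6*√4 = -6*2 = -12)
-94*W(V(6)) + f = -94*(3 + (16 - 8*6²)) - 12 = -94*(3 + (16 - 8*36)) - 12 = -94*(3 + (16 - 288)) - 12 = -94*(3 - 272) - 12 = -94*(-269) - 12 = 25286 - 12 = 25274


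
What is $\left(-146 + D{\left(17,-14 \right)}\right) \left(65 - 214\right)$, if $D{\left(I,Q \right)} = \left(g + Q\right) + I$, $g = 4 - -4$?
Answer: $20115$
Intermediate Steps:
$g = 8$ ($g = 4 + 4 = 8$)
$D{\left(I,Q \right)} = 8 + I + Q$ ($D{\left(I,Q \right)} = \left(8 + Q\right) + I = 8 + I + Q$)
$\left(-146 + D{\left(17,-14 \right)}\right) \left(65 - 214\right) = \left(-146 + \left(8 + 17 - 14\right)\right) \left(65 - 214\right) = \left(-146 + 11\right) \left(-149\right) = \left(-135\right) \left(-149\right) = 20115$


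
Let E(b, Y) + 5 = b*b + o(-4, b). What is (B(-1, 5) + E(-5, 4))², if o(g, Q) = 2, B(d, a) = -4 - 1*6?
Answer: 144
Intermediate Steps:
B(d, a) = -10 (B(d, a) = -4 - 6 = -10)
E(b, Y) = -3 + b² (E(b, Y) = -5 + (b*b + 2) = -5 + (b² + 2) = -5 + (2 + b²) = -3 + b²)
(B(-1, 5) + E(-5, 4))² = (-10 + (-3 + (-5)²))² = (-10 + (-3 + 25))² = (-10 + 22)² = 12² = 144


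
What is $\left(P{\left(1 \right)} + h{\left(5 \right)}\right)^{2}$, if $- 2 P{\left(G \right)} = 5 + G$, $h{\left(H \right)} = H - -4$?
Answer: $36$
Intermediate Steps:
$h{\left(H \right)} = 4 + H$ ($h{\left(H \right)} = H + 4 = 4 + H$)
$P{\left(G \right)} = - \frac{5}{2} - \frac{G}{2}$ ($P{\left(G \right)} = - \frac{5 + G}{2} = - \frac{5}{2} - \frac{G}{2}$)
$\left(P{\left(1 \right)} + h{\left(5 \right)}\right)^{2} = \left(\left(- \frac{5}{2} - \frac{1}{2}\right) + \left(4 + 5\right)\right)^{2} = \left(\left(- \frac{5}{2} - \frac{1}{2}\right) + 9\right)^{2} = \left(-3 + 9\right)^{2} = 6^{2} = 36$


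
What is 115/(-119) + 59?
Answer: 6906/119 ≈ 58.034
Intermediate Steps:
115/(-119) + 59 = -1/119*115 + 59 = -115/119 + 59 = 6906/119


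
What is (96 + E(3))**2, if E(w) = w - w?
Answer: 9216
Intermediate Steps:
E(w) = 0
(96 + E(3))**2 = (96 + 0)**2 = 96**2 = 9216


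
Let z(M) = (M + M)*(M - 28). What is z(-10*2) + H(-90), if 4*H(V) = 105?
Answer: 7785/4 ≈ 1946.3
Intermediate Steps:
H(V) = 105/4 (H(V) = (¼)*105 = 105/4)
z(M) = 2*M*(-28 + M) (z(M) = (2*M)*(-28 + M) = 2*M*(-28 + M))
z(-10*2) + H(-90) = 2*(-10*2)*(-28 - 10*2) + 105/4 = 2*(-20)*(-28 - 20) + 105/4 = 2*(-20)*(-48) + 105/4 = 1920 + 105/4 = 7785/4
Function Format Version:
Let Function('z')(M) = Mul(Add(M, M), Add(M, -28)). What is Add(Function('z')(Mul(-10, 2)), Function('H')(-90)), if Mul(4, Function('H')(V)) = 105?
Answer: Rational(7785, 4) ≈ 1946.3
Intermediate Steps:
Function('H')(V) = Rational(105, 4) (Function('H')(V) = Mul(Rational(1, 4), 105) = Rational(105, 4))
Function('z')(M) = Mul(2, M, Add(-28, M)) (Function('z')(M) = Mul(Mul(2, M), Add(-28, M)) = Mul(2, M, Add(-28, M)))
Add(Function('z')(Mul(-10, 2)), Function('H')(-90)) = Add(Mul(2, Mul(-10, 2), Add(-28, Mul(-10, 2))), Rational(105, 4)) = Add(Mul(2, -20, Add(-28, -20)), Rational(105, 4)) = Add(Mul(2, -20, -48), Rational(105, 4)) = Add(1920, Rational(105, 4)) = Rational(7785, 4)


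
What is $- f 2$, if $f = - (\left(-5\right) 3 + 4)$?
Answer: $-22$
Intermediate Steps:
$f = 11$ ($f = - (-15 + 4) = \left(-1\right) \left(-11\right) = 11$)
$- f 2 = \left(-1\right) 11 \cdot 2 = \left(-11\right) 2 = -22$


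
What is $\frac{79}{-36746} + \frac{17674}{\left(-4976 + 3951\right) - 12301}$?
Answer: $- \frac{325250779}{244838598} \approx -1.3284$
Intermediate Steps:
$\frac{79}{-36746} + \frac{17674}{\left(-4976 + 3951\right) - 12301} = 79 \left(- \frac{1}{36746}\right) + \frac{17674}{-1025 - 12301} = - \frac{79}{36746} + \frac{17674}{-13326} = - \frac{79}{36746} + 17674 \left(- \frac{1}{13326}\right) = - \frac{79}{36746} - \frac{8837}{6663} = - \frac{325250779}{244838598}$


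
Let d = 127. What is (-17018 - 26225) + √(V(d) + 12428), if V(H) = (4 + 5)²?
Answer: -43243 + √12509 ≈ -43131.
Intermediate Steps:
V(H) = 81 (V(H) = 9² = 81)
(-17018 - 26225) + √(V(d) + 12428) = (-17018 - 26225) + √(81 + 12428) = -43243 + √12509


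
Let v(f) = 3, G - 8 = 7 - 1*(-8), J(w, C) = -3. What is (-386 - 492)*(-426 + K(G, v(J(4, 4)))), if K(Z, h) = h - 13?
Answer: 382808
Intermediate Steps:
G = 23 (G = 8 + (7 - 1*(-8)) = 8 + (7 + 8) = 8 + 15 = 23)
K(Z, h) = -13 + h
(-386 - 492)*(-426 + K(G, v(J(4, 4)))) = (-386 - 492)*(-426 + (-13 + 3)) = -878*(-426 - 10) = -878*(-436) = 382808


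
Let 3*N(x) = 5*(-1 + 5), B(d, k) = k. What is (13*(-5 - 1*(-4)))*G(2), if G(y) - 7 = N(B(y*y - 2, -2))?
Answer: -533/3 ≈ -177.67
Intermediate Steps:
N(x) = 20/3 (N(x) = (5*(-1 + 5))/3 = (5*4)/3 = (⅓)*20 = 20/3)
G(y) = 41/3 (G(y) = 7 + 20/3 = 41/3)
(13*(-5 - 1*(-4)))*G(2) = (13*(-5 - 1*(-4)))*(41/3) = (13*(-5 + 4))*(41/3) = (13*(-1))*(41/3) = -13*41/3 = -533/3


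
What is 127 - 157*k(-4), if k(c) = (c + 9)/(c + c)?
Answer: 1801/8 ≈ 225.13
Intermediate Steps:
k(c) = (9 + c)/(2*c) (k(c) = (9 + c)/((2*c)) = (9 + c)*(1/(2*c)) = (9 + c)/(2*c))
127 - 157*k(-4) = 127 - 157*(9 - 4)/(2*(-4)) = 127 - 157*(-1)*5/(2*4) = 127 - 157*(-5/8) = 127 + 785/8 = 1801/8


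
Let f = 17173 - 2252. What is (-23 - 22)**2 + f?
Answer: 16946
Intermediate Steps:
f = 14921
(-23 - 22)**2 + f = (-23 - 22)**2 + 14921 = (-45)**2 + 14921 = 2025 + 14921 = 16946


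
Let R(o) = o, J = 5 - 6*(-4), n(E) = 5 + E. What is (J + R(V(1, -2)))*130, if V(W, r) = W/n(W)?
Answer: 11375/3 ≈ 3791.7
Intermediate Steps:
V(W, r) = W/(5 + W)
J = 29 (J = 5 + 24 = 29)
(J + R(V(1, -2)))*130 = (29 + 1/(5 + 1))*130 = (29 + 1/6)*130 = (175/6)*130 = 11375/3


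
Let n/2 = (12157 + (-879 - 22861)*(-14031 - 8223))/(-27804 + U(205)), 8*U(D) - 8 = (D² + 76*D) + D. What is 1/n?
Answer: -82307/4226576936 ≈ -1.9474e-5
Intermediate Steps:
U(D) = 1 + D²/8 + 77*D/8 (U(D) = 1 + ((D² + 76*D) + D)/8 = 1 + (D² + 77*D)/8 = 1 + (D²/8 + 77*D/8) = 1 + D²/8 + 77*D/8)
n = -4226576936/82307 (n = 2*((12157 + (-879 - 22861)*(-14031 - 8223))/(-27804 + (1 + (⅛)*205² + (77/8)*205))) = 2*((12157 - 23740*(-22254))/(-27804 + (1 + (⅛)*42025 + 15785/8))) = 2*((12157 + 528309960)/(-27804 + (1 + 42025/8 + 15785/8))) = 2*(528322117/(-27804 + 28909/4)) = 2*(528322117/(-82307/4)) = 2*(528322117*(-4/82307)) = 2*(-2113288468/82307) = -4226576936/82307 ≈ -51351.)
1/n = 1/(-4226576936/82307) = -82307/4226576936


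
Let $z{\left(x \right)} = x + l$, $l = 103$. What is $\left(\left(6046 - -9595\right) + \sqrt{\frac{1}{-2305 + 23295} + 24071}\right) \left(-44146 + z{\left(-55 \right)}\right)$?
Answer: $-689736818 - \frac{22049 \sqrt{10605203608090}}{10495} \approx -6.9658 \cdot 10^{8}$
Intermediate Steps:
$z{\left(x \right)} = 103 + x$ ($z{\left(x \right)} = x + 103 = 103 + x$)
$\left(\left(6046 - -9595\right) + \sqrt{\frac{1}{-2305 + 23295} + 24071}\right) \left(-44146 + z{\left(-55 \right)}\right) = \left(\left(6046 - -9595\right) + \sqrt{\frac{1}{-2305 + 23295} + 24071}\right) \left(-44146 + \left(103 - 55\right)\right) = \left(\left(6046 + 9595\right) + \sqrt{\frac{1}{20990} + 24071}\right) \left(-44146 + 48\right) = \left(15641 + \sqrt{\frac{1}{20990} + 24071}\right) \left(-44098\right) = \left(15641 + \sqrt{\frac{505250291}{20990}}\right) \left(-44098\right) = \left(15641 + \frac{\sqrt{10605203608090}}{20990}\right) \left(-44098\right) = -689736818 - \frac{22049 \sqrt{10605203608090}}{10495}$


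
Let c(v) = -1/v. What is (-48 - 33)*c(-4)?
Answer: -81/4 ≈ -20.250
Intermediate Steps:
(-48 - 33)*c(-4) = (-48 - 33)*(-1/(-4)) = -(-81)*(-1)/4 = -81*1/4 = -81/4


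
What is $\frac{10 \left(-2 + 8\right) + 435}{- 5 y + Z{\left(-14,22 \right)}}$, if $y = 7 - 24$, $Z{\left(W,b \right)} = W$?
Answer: $\frac{495}{71} \approx 6.9718$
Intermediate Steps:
$y = -17$
$\frac{10 \left(-2 + 8\right) + 435}{- 5 y + Z{\left(-14,22 \right)}} = \frac{10 \left(-2 + 8\right) + 435}{\left(-5\right) \left(-17\right) - 14} = \frac{10 \cdot 6 + 435}{85 - 14} = \frac{60 + 435}{71} = 495 \cdot \frac{1}{71} = \frac{495}{71}$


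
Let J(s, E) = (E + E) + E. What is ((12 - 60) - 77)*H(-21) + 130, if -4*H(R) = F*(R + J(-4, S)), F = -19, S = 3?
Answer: 7255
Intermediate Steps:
J(s, E) = 3*E (J(s, E) = 2*E + E = 3*E)
H(R) = 171/4 + 19*R/4 (H(R) = -(-19)*(R + 3*3)/4 = -(-19)*(R + 9)/4 = -(-19)*(9 + R)/4 = -(-171 - 19*R)/4 = 171/4 + 19*R/4)
((12 - 60) - 77)*H(-21) + 130 = ((12 - 60) - 77)*(171/4 + (19/4)*(-21)) + 130 = (-48 - 77)*(171/4 - 399/4) + 130 = -125*(-57) + 130 = 7125 + 130 = 7255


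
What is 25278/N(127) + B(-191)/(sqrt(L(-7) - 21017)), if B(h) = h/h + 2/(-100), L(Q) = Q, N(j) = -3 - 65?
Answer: -12639/34 - 49*I*sqrt(146)/87600 ≈ -371.74 - 0.0067588*I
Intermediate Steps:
N(j) = -68
B(h) = 49/50 (B(h) = 1 + 2*(-1/100) = 1 - 1/50 = 49/50)
25278/N(127) + B(-191)/(sqrt(L(-7) - 21017)) = 25278/(-68) + 49/(50*(sqrt(-7 - 21017))) = 25278*(-1/68) + 49/(50*(sqrt(-21024))) = -12639/34 + 49/(50*((12*I*sqrt(146)))) = -12639/34 + 49*(-I*sqrt(146)/1752)/50 = -12639/34 - 49*I*sqrt(146)/87600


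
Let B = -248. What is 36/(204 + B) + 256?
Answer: 2807/11 ≈ 255.18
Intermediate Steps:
36/(204 + B) + 256 = 36/(204 - 248) + 256 = 36/(-44) + 256 = -1/44*36 + 256 = -9/11 + 256 = 2807/11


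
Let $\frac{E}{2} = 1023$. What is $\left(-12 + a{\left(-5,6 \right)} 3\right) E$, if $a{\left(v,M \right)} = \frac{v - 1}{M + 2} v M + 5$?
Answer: $144243$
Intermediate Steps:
$E = 2046$ ($E = 2 \cdot 1023 = 2046$)
$a{\left(v,M \right)} = 5 + \frac{M v \left(-1 + v\right)}{2 + M}$ ($a{\left(v,M \right)} = \frac{-1 + v}{2 + M} v M + 5 = \frac{v \left(-1 + v\right)}{2 + M} M + 5 = \frac{M v \left(-1 + v\right)}{2 + M} + 5 = 5 + \frac{M v \left(-1 + v\right)}{2 + M}$)
$\left(-12 + a{\left(-5,6 \right)} 3\right) E = \left(-12 + \frac{10 + 5 \cdot 6 + 6 \left(-5\right)^{2} - 6 \left(-5\right)}{2 + 6} \cdot 3\right) 2046 = \left(-12 + \frac{10 + 30 + 6 \cdot 25 + 30}{8} \cdot 3\right) 2046 = \left(-12 + \frac{10 + 30 + 150 + 30}{8} \cdot 3\right) 2046 = \left(-12 + \frac{1}{8} \cdot 220 \cdot 3\right) 2046 = \left(-12 + \frac{55}{2} \cdot 3\right) 2046 = \left(-12 + \frac{165}{2}\right) 2046 = \frac{141}{2} \cdot 2046 = 144243$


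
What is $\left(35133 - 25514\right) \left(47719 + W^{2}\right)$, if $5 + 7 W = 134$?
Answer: $\frac{22651513768}{49} \approx 4.6228 \cdot 10^{8}$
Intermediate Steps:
$W = \frac{129}{7}$ ($W = - \frac{5}{7} + \frac{1}{7} \cdot 134 = - \frac{5}{7} + \frac{134}{7} = \frac{129}{7} \approx 18.429$)
$\left(35133 - 25514\right) \left(47719 + W^{2}\right) = \left(35133 - 25514\right) \left(47719 + \left(\frac{129}{7}\right)^{2}\right) = 9619 \left(47719 + \frac{16641}{49}\right) = 9619 \cdot \frac{2354872}{49} = \frac{22651513768}{49}$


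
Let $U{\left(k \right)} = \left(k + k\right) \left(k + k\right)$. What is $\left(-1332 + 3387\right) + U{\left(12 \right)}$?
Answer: $2631$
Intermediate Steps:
$U{\left(k \right)} = 4 k^{2}$ ($U{\left(k \right)} = 2 k 2 k = 4 k^{2}$)
$\left(-1332 + 3387\right) + U{\left(12 \right)} = \left(-1332 + 3387\right) + 4 \cdot 12^{2} = 2055 + 4 \cdot 144 = 2055 + 576 = 2631$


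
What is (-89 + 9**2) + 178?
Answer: 170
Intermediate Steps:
(-89 + 9**2) + 178 = (-89 + 81) + 178 = -8 + 178 = 170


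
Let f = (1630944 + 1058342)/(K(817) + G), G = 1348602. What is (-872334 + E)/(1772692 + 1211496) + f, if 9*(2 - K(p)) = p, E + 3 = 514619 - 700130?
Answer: 14847329238000/9054488195093 ≈ 1.6398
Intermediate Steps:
E = -185514 (E = -3 + (514619 - 700130) = -3 - 185511 = -185514)
K(p) = 2 - p/9
f = 24203574/12136619 (f = (1630944 + 1058342)/((2 - ⅑*817) + 1348602) = 2689286/((2 - 817/9) + 1348602) = 2689286/(-799/9 + 1348602) = 2689286/(12136619/9) = 2689286*(9/12136619) = 24203574/12136619 ≈ 1.9943)
(-872334 + E)/(1772692 + 1211496) + f = (-872334 - 185514)/(1772692 + 1211496) + 24203574/12136619 = -1057848/2984188 + 24203574/12136619 = -1057848*1/2984188 + 24203574/12136619 = -264462/746047 + 24203574/12136619 = 14847329238000/9054488195093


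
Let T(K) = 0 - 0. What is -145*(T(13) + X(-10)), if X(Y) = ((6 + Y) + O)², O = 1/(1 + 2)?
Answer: -17545/9 ≈ -1949.4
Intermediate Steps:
O = ⅓ (O = 1/3 = ⅓ ≈ 0.33333)
T(K) = 0 (T(K) = 0 - 1*0 = 0 + 0 = 0)
X(Y) = (19/3 + Y)² (X(Y) = ((6 + Y) + ⅓)² = (19/3 + Y)²)
-145*(T(13) + X(-10)) = -145*(0 + (19 + 3*(-10))²/9) = -145*(0 + (19 - 30)²/9) = -145*(0 + (⅑)*(-11)²) = -145*(0 + (⅑)*121) = -145*(0 + 121/9) = -145*121/9 = -17545/9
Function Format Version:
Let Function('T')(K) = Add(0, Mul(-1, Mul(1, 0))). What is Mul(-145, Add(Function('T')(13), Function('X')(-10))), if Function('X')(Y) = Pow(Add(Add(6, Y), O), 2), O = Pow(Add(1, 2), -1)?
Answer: Rational(-17545, 9) ≈ -1949.4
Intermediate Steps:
O = Rational(1, 3) (O = Pow(3, -1) = Rational(1, 3) ≈ 0.33333)
Function('T')(K) = 0 (Function('T')(K) = Add(0, Mul(-1, 0)) = Add(0, 0) = 0)
Function('X')(Y) = Pow(Add(Rational(19, 3), Y), 2) (Function('X')(Y) = Pow(Add(Add(6, Y), Rational(1, 3)), 2) = Pow(Add(Rational(19, 3), Y), 2))
Mul(-145, Add(Function('T')(13), Function('X')(-10))) = Mul(-145, Add(0, Mul(Rational(1, 9), Pow(Add(19, Mul(3, -10)), 2)))) = Mul(-145, Add(0, Mul(Rational(1, 9), Pow(Add(19, -30), 2)))) = Mul(-145, Add(0, Mul(Rational(1, 9), Pow(-11, 2)))) = Mul(-145, Add(0, Mul(Rational(1, 9), 121))) = Mul(-145, Add(0, Rational(121, 9))) = Mul(-145, Rational(121, 9)) = Rational(-17545, 9)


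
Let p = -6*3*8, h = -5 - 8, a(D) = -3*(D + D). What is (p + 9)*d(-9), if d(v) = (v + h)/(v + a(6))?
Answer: -66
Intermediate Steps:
a(D) = -6*D
h = -13
d(v) = (-13 + v)/(-36 + v) (d(v) = (v - 13)/(v - 6*6) = (-13 + v)/(v - 36) = (-13 + v)/(-36 + v))
p = -144 (p = -18*8 = -144)
(p + 9)*d(-9) = (-144 + 9)*((-13 - 9)/(-36 - 9)) = -135*(-22)/(-45) = -(-3)*(-22) = -135*22/45 = -66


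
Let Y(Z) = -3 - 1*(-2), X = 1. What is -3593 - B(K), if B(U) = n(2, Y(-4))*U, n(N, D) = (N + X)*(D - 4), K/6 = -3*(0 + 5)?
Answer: -4943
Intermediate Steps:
K = -90 (K = 6*(-3*(0 + 5)) = 6*(-3*5) = 6*(-15) = -90)
Y(Z) = -1 (Y(Z) = -3 + 2 = -1)
n(N, D) = (1 + N)*(-4 + D) (n(N, D) = (N + 1)*(D - 4) = (1 + N)*(-4 + D))
B(U) = -15*U (B(U) = (-4 - 1 - 4*2 - 1*2)*U = (-4 - 1 - 8 - 2)*U = -15*U)
-3593 - B(K) = -3593 - (-15)*(-90) = -3593 - 1*1350 = -3593 - 1350 = -4943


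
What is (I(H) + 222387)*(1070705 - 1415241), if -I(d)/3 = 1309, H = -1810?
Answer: -75267334560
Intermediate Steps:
I(d) = -3927 (I(d) = -3*1309 = -3927)
(I(H) + 222387)*(1070705 - 1415241) = (-3927 + 222387)*(1070705 - 1415241) = 218460*(-344536) = -75267334560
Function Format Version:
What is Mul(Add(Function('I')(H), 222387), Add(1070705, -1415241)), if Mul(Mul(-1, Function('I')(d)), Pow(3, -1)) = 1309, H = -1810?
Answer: -75267334560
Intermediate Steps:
Function('I')(d) = -3927 (Function('I')(d) = Mul(-3, 1309) = -3927)
Mul(Add(Function('I')(H), 222387), Add(1070705, -1415241)) = Mul(Add(-3927, 222387), Add(1070705, -1415241)) = Mul(218460, -344536) = -75267334560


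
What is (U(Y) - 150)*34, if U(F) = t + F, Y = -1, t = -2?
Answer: -5202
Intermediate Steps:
U(F) = -2 + F
(U(Y) - 150)*34 = ((-2 - 1) - 150)*34 = (-3 - 150)*34 = -153*34 = -5202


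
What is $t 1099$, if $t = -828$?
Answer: $-909972$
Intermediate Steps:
$t 1099 = \left(-828\right) 1099 = -909972$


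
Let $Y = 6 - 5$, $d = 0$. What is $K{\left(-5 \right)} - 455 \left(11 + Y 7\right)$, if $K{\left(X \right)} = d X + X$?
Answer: $-8195$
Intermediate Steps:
$K{\left(X \right)} = X$ ($K{\left(X \right)} = 0 X + X = 0 + X = X$)
$Y = 1$ ($Y = 6 - 5 = 1$)
$K{\left(-5 \right)} - 455 \left(11 + Y 7\right) = -5 - 455 \left(11 + 1 \cdot 7\right) = -5 - 455 \left(11 + 7\right) = -5 - 8190 = -8195$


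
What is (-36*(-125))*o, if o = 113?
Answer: 508500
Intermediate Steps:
(-36*(-125))*o = -36*(-125)*113 = 4500*113 = 508500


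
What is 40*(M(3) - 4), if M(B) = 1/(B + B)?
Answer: -460/3 ≈ -153.33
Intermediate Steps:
M(B) = 1/(2*B)
40*(M(3) - 4) = 40*((½)/3 - 4) = 40*((½)*(⅓) - 4) = 40*(⅙ - 4) = 40*(-23/6) = -460/3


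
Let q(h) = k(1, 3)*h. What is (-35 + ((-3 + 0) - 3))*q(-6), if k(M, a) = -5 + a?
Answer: -492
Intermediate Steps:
q(h) = -2*h (q(h) = (-5 + 3)*h = -2*h)
(-35 + ((-3 + 0) - 3))*q(-6) = (-35 + ((-3 + 0) - 3))*(-2*(-6)) = (-35 + (-3 - 3))*12 = (-35 - 6)*12 = -41*12 = -492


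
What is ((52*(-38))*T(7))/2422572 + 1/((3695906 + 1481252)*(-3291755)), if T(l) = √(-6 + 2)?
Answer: -1/17041935732290 - 988*I/605643 ≈ -5.8679e-14 - 0.0016313*I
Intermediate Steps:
T(l) = 2*I (T(l) = √(-4) = 2*I)
((52*(-38))*T(7))/2422572 + 1/((3695906 + 1481252)*(-3291755)) = ((52*(-38))*(2*I))/2422572 + 1/((3695906 + 1481252)*(-3291755)) = -3952*I*(1/2422572) - 1/3291755/5177158 = -3952*I*(1/2422572) + (1/5177158)*(-1/3291755) = -988*I/605643 - 1/17041935732290 = -1/17041935732290 - 988*I/605643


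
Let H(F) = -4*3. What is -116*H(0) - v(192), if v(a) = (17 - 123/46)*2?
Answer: 31357/23 ≈ 1363.3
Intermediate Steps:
H(F) = -12
v(a) = 659/23 (v(a) = (17 - 123/46)*2 = (659/46)*2 = 659/23)
-116*H(0) - v(192) = -116*(-12) - 1*659/23 = 1392 - 659/23 = 31357/23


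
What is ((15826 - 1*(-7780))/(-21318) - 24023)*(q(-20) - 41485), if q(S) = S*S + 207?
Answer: 317204559360/323 ≈ 9.8206e+8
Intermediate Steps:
q(S) = 207 + S² (q(S) = S² + 207 = 207 + S²)
((15826 - 1*(-7780))/(-21318) - 24023)*(q(-20) - 41485) = ((15826 - 1*(-7780))/(-21318) - 24023)*((207 + (-20)²) - 41485) = ((15826 + 7780)*(-1/21318) - 24023)*((207 + 400) - 41485) = (23606*(-1/21318) - 24023)*(607 - 41485) = (-1073/969 - 24023)*(-40878) = -23279360/969*(-40878) = 317204559360/323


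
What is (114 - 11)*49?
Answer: 5047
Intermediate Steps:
(114 - 11)*49 = 103*49 = 5047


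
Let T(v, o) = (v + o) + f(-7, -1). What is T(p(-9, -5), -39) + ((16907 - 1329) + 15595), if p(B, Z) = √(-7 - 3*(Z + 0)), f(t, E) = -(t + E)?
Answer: 31142 + 2*√2 ≈ 31145.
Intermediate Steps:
f(t, E) = -E - t (f(t, E) = -(E + t) = -E - t)
p(B, Z) = √(-7 - 3*Z)
T(v, o) = 8 + o + v (T(v, o) = (v + o) + (-1*(-1) - 1*(-7)) = (o + v) + (1 + 7) = (o + v) + 8 = 8 + o + v)
T(p(-9, -5), -39) + ((16907 - 1329) + 15595) = (8 - 39 + √(-7 - 3*(-5))) + ((16907 - 1329) + 15595) = (8 - 39 + √(-7 + 15)) + (15578 + 15595) = (8 - 39 + √8) + 31173 = (8 - 39 + 2*√2) + 31173 = (-31 + 2*√2) + 31173 = 31142 + 2*√2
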